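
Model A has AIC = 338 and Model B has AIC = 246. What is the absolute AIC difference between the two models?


Absolute difference = |338 - 246| = 92.
The model with lower AIC (B) is preferred.

92


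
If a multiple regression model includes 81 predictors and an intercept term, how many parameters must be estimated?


Each predictor gets one coefficient, plus one intercept.
Total parameters = 81 + 1 = 82.

82


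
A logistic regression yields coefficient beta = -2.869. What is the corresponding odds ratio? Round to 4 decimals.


exp(-2.869) = 0.0568.
So the odds ratio is 0.0568.

0.0568


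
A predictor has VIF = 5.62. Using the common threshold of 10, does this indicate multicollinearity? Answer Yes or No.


Check: VIF = 5.62 vs threshold = 10.
Since 5.62 < 10, the answer is No.

No


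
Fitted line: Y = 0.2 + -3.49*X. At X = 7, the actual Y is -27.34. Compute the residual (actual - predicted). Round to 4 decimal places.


Compute yhat = 0.2 + (-3.49)(7) = -24.2300.
Residual = actual - predicted = -27.34 - -24.2300 = -3.1100.

-3.1100


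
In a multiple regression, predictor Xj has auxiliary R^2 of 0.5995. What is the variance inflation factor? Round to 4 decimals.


VIF = 1 / (1 - 0.5995).
= 1 / 0.4005 = 2.4969.

2.4969


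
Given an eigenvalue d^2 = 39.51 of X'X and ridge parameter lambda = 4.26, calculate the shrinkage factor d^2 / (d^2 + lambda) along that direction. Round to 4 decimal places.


Denominator = d^2 + lambda = 39.51 + 4.26 = 43.7700.
Shrinkage = 39.51 / 43.7700 = 0.9027.

0.9027


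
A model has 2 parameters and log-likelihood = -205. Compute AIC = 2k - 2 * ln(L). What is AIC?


Compute:
2k = 2*2 = 4.
-2*loglik = -2*(-205) = 410.
AIC = 4 + 410 = 414.

414


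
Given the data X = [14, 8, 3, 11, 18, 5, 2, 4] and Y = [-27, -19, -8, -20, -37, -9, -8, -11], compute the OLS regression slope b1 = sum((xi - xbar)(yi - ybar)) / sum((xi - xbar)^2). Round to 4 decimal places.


Calculate xbar = 8.1250, ybar = -17.3750.
S_xx = 230.8750, S_xy = -415.6250.
Using b1 = S_xy / S_xx = -415.6250 / 230.8750, we get b1 = -1.8002.

-1.8002


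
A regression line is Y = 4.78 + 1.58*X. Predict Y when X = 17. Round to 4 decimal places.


Predicted value:
Y = 4.78 + (1.58)(17) = 4.78 + 26.8600 = 31.6400.

31.6400


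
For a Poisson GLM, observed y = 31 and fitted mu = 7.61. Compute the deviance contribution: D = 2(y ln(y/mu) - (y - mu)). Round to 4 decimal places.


First: ln(31/7.61) = 1.404524.
Then: 31 * 1.404524 = 43.540244.
y - mu = 31 - 7.61 = 23.39.
D = 2(43.540244 - 23.39) = 40.300488, which rounds to 40.3005.

40.3005


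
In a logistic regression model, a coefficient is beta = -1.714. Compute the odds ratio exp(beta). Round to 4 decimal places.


The odds ratio is computed as:
OR = e^(-1.714) = 0.1801.

0.1801


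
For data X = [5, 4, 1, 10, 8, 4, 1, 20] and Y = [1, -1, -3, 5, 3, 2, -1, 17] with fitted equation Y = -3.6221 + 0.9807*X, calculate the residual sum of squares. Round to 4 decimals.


For each point, residual = actual - predicted.
Residuals: [-0.2814, -1.3007, -0.3586, -1.1849, -1.2235, 1.6993, 1.6414, 1.0081].
Sum of squared residuals = 11.3986.

11.3986


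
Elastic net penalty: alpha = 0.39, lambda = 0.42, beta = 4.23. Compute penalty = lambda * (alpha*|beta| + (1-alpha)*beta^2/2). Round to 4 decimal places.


alpha * |beta| = 0.39 * 4.23 = 1.6497.
(1-alpha) * beta^2/2 = 0.61 * 17.8929/2 = 5.4573.
Total = 0.42 * (1.6497 + 5.4573) = 2.9850.

2.9850


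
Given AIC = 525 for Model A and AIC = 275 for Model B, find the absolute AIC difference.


Compute |525 - 275| = 250.
Model B has the smaller AIC.

250


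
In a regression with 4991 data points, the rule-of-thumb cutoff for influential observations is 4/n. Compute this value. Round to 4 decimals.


The threshold is 4/n.
4/4991 = 0.0008.

0.0008


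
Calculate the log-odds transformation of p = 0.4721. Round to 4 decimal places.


1 - p = 0.5279.
p/(1-p) = 0.8943.
logit = ln(0.8943) = -0.1117.

-0.1117


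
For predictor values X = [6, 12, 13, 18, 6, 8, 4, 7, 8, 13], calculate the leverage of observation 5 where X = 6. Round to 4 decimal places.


Compute xbar = 9.5000 with n = 10 observations.
SXX = 168.5000.
Leverage = 1/10 + (6 - 9.5000)^2/168.5000 = 0.1727.

0.1727


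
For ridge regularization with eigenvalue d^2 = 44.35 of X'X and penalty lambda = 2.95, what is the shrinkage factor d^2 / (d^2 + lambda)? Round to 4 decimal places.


Compute the denominator: 44.35 + 2.95 = 47.3000.
Shrinkage factor = 44.35 / 47.3000 = 0.9376.

0.9376


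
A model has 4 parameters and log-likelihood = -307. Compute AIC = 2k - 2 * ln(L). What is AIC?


AIC = 2*4 - 2*(-307).
= 8 + 614 = 622.

622


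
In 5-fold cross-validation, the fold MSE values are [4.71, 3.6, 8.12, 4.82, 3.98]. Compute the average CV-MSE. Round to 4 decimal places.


Sum of fold MSEs = 25.2300.
Average = 25.2300 / 5 = 5.0460.

5.0460


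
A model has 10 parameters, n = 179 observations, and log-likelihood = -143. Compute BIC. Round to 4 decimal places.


k * ln(n) = 10 * ln(179) = 10 * 5.187386 = 51.873860.
-2 * loglik = -2 * (-143) = 286.
BIC = 51.873860 + 286 = 337.873860, which rounds to 337.8739.

337.8739


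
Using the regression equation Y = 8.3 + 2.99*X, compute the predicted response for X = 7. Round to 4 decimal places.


Plug X = 7 into Y = 8.3 + 2.99*X:
Y = 8.3 + 20.9300 = 29.2300.

29.2300


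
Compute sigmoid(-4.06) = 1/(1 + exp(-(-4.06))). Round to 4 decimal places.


First, exp(4.0600) = 57.9743.
Then sigma(z) = 1/(1 + 57.9743) = 0.0170.

0.0170


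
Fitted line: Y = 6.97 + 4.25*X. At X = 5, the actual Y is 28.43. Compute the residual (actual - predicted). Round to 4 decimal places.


Predicted = 6.97 + 4.25 * 5 = 28.2200.
Residual = 28.43 - 28.2200 = 0.2100.

0.2100


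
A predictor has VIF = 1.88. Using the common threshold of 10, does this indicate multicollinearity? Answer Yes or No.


Check: VIF = 1.88 vs threshold = 10.
Since 1.88 < 10, the answer is No.

No


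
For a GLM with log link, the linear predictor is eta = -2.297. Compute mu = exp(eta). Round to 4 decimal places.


The inverse log link gives:
mu = exp(-2.297) = 0.1006.

0.1006


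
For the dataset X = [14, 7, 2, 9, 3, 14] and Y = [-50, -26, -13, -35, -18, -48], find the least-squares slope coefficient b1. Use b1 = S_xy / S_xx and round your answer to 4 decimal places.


The sample means are xbar = 8.1667 and ybar = -31.6667.
Compute S_xx = 134.8333 and S_xy = -397.3333.
Slope b1 = S_xy / S_xx = -397.3333 / 134.8333 = -2.9468.

-2.9468


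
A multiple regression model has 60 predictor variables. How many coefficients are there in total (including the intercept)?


Each predictor gets one coefficient, plus one intercept.
Total parameters = 60 + 1 = 61.

61


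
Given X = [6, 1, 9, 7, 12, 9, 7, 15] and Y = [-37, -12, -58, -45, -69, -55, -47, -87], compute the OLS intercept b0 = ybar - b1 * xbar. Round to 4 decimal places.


First find the slope: b1 = -5.3128.
Means: xbar = 8.2500, ybar = -51.2500.
b0 = ybar - b1 * xbar = -51.2500 - -5.3128 * 8.2500 = -7.4198.

-7.4198


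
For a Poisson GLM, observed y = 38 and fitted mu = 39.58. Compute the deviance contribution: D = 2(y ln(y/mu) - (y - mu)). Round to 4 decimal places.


Compute y*ln(y/mu) = 38*ln(38/39.58) = 38*-0.040738 = -1.548044.
y - mu = -1.58.
D = 2*(-1.548044 - (-1.58)) = 0.063912, which rounds to 0.0639.

0.0639


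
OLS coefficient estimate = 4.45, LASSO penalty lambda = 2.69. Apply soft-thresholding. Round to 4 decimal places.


|beta_OLS| = 4.45.
lambda = 2.69.
Since |beta| > lambda, coefficient = sign(beta)*(|beta| - lambda) = 1.7600.
Result = 1.7600.

1.7600


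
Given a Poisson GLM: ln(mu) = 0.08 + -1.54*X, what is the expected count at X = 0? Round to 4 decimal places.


Linear predictor: eta = 0.08 + (-1.54)(0) = 0.0800.
Expected count: mu = exp(0.0800) = 1.0833.

1.0833


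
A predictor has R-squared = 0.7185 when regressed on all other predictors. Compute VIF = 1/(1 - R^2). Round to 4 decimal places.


VIF = 1 / (1 - 0.7185).
= 1 / 0.2815 = 3.5524.

3.5524


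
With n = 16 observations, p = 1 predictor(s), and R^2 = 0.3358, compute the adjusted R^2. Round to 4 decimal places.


Plug in: Adj R^2 = 1 - (1 - 0.3358) * 15/14.
= 1 - 0.6642 * 15/14
= 1 - 9.9630 / 14
= 1 - 0.7116 = 0.2884.

0.2884


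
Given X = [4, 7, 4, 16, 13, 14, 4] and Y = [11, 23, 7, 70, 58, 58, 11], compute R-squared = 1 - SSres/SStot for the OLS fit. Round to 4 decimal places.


The fitted line is Y = -10.8477 + 5.0635*X.
SSres = 26.7487, SStot = 4356.0000.
R^2 = 1 - SSres/SStot = 0.9939.

0.9939


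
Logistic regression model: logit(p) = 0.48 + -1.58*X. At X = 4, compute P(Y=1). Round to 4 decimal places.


Compute z = 0.48 + (-1.58)(4) = -5.8400.
exp(-z) = 343.7793.
P = 1/(1 + 343.7793) = 0.0029.

0.0029


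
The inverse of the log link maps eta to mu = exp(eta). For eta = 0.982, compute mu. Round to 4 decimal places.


mu = exp(eta) = exp(0.982).
= 2.6698.

2.6698


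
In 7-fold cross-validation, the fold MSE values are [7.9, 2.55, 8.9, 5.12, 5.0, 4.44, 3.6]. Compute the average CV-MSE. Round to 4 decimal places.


Add all fold MSEs: 37.5100.
Divide by k = 7: 37.5100/7 = 5.3586.

5.3586


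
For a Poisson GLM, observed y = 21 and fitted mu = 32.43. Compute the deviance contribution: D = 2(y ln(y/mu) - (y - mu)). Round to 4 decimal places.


First: ln(21/32.43) = -0.434561.
Then: 21 * -0.434561 = -9.125781.
y - mu = 21 - 32.43 = -11.43.
D = 2(-9.125781 - -11.43) = 4.608438, which rounds to 4.6084.

4.6084


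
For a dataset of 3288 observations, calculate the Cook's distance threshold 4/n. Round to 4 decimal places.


The threshold is 4/n.
4/3288 = 0.0012.

0.0012


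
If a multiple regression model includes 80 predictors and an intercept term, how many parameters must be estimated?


Total coefficients = number of predictors + 1 (for the intercept).
= 80 + 1 = 81.

81


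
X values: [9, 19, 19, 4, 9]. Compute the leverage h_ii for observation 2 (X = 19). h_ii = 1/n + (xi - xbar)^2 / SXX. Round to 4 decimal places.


Compute xbar = 12.0000 with n = 5 observations.
SXX = 180.0000.
Leverage = 1/5 + (19 - 12.0000)^2/180.0000 = 0.4722.

0.4722


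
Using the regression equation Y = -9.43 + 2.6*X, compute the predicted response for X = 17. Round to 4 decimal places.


Plug X = 17 into Y = -9.43 + 2.6*X:
Y = -9.43 + 44.2000 = 34.7700.

34.7700


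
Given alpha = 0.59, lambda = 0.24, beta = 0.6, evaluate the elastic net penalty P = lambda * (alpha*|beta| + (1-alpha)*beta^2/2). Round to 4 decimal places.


alpha * |beta| = 0.59 * 0.6 = 0.3540.
(1-alpha) * beta^2/2 = 0.41 * 0.3600/2 = 0.0738.
Total = 0.24 * (0.3540 + 0.0738) = 0.1027.

0.1027


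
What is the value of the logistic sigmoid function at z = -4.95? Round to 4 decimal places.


First, exp(4.9500) = 141.1750.
Then sigma(z) = 1/(1 + 141.1750) = 0.0070.

0.0070


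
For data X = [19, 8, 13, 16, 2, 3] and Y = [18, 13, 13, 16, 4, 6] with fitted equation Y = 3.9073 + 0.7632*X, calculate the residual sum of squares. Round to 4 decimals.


Predicted values from Y = 3.9073 + 0.7632*X.
Residuals: [-0.4081, 2.9871, -0.8289, -0.1185, -1.4337, -0.1969].
SSres = 11.8847.

11.8847


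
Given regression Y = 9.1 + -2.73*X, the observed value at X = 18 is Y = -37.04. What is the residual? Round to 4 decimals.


Predicted = 9.1 + -2.73 * 18 = -40.0400.
Residual = -37.04 - -40.0400 = 3.0000.

3.0000


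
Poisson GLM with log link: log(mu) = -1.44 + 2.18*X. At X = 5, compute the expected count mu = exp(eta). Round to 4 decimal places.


Linear predictor: eta = -1.44 + (2.18)(5) = 9.4600.
Expected count: mu = exp(9.4600) = 12835.8844.

12835.8844


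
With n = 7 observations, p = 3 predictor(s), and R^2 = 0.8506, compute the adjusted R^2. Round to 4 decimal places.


Adjusted R^2 = 1 - (1 - R^2) * (n-1)/(n-p-1).
(1 - R^2) = 0.1494.
(n-1)/(n-p-1) = 6/3.
(1 - R^2) * (n-1) = 0.1494 * 6 = 0.8964.
Divide by (n-p-1): 0.8964 / 3 = 0.2988.
Adj R^2 = 1 - 0.2988 = 0.7012.

0.7012


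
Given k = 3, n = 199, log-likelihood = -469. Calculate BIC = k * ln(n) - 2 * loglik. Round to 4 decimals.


ln(199) = 5.293305.
k * ln(n) = 3 * 5.293305 = 15.879915.
-2L = 938.
BIC = 15.879915 + 938 = 953.879915, which rounds to 953.8799.

953.8799


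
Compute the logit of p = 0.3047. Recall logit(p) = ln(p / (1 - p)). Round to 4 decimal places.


Compute the odds: 0.3047/0.6953 = 0.4382.
Take the natural log: ln(0.4382) = -0.8250.

-0.8250


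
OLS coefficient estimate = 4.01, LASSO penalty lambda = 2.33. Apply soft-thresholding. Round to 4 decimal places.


|beta_OLS| = 4.01.
lambda = 2.33.
Since |beta| > lambda, coefficient = sign(beta)*(|beta| - lambda) = 1.6800.
Result = 1.6800.

1.6800


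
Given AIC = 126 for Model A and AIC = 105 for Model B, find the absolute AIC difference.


|AIC_A - AIC_B| = |126 - 105| = 21.
Model B is preferred (lower AIC).

21


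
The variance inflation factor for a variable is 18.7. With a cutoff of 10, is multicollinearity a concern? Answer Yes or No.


Compare VIF = 18.7 to the threshold of 10.
18.7 >= 10, so the answer is Yes.

Yes


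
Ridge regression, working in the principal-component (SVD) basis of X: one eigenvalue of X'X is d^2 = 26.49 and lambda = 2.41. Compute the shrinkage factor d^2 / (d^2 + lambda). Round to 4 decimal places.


Compute the denominator: 26.49 + 2.41 = 28.9000.
Shrinkage factor = 26.49 / 28.9000 = 0.9166.

0.9166


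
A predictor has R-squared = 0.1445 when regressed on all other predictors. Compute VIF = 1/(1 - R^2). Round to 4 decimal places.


VIF = 1 / (1 - 0.1445).
= 1 / 0.8555 = 1.1689.

1.1689


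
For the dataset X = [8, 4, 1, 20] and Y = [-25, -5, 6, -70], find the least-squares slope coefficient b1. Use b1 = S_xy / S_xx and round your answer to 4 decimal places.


The sample means are xbar = 8.2500 and ybar = -23.5000.
Compute S_xx = 208.7500 and S_xy = -838.5000.
Slope b1 = S_xy / S_xx = -838.5000 / 208.7500 = -4.0168.

-4.0168


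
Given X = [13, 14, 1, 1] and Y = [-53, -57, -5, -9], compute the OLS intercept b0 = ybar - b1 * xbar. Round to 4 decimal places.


Compute b1 = -3.8405 from the OLS formula.
With xbar = 7.2500 and ybar = -31.0000, the intercept is:
b0 = -31.0000 - -3.8405 * 7.2500 = -3.1563.

-3.1563


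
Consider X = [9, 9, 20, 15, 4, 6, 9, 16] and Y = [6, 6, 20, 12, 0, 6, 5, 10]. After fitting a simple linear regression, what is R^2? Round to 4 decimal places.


Fit the OLS line: b0 = -3.1923, b1 = 1.0288.
SSres = 28.7019.
SStot = 248.8750.
R^2 = 1 - 28.7019/248.8750 = 0.8847.

0.8847


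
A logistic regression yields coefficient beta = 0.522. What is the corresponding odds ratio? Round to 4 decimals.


exp(0.522) = 1.6854.
So the odds ratio is 1.6854.

1.6854


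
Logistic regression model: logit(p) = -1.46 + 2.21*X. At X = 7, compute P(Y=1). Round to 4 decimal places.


Compute z = -1.46 + (2.21)(7) = 14.0100.
exp(-z) = 0.0000.
P = 1/(1 + 0.0000) = 1.0000.

1.0000


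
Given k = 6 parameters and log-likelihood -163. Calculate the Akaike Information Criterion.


Compute:
2k = 2*6 = 12.
-2*loglik = -2*(-163) = 326.
AIC = 12 + 326 = 338.

338


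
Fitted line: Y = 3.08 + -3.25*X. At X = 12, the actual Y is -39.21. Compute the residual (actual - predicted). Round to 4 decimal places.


Predicted = 3.08 + -3.25 * 12 = -35.9200.
Residual = -39.21 - -35.9200 = -3.2900.

-3.2900


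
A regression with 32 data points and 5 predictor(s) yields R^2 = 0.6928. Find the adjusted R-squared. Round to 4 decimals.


Adjusted R^2 = 1 - (1 - R^2) * (n-1)/(n-p-1).
(1 - R^2) = 0.3072.
(n-1)/(n-p-1) = 31/26.
(1 - R^2) * (n-1) = 0.3072 * 31 = 9.5232.
Divide by (n-p-1): 9.5232 / 26 = 0.3663.
Adj R^2 = 1 - 0.3663 = 0.6337.

0.6337


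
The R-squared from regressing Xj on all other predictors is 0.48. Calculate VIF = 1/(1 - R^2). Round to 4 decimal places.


VIF = 1 / (1 - 0.48).
= 1 / 0.52 = 1.9231.

1.9231


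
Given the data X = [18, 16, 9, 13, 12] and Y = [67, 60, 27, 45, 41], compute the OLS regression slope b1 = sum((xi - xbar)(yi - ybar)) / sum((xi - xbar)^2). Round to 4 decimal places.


The sample means are xbar = 13.6000 and ybar = 48.0000.
Compute S_xx = 49.2000 and S_xy = 222.0000.
Slope b1 = S_xy / S_xx = 222.0000 / 49.2000 = 4.5122.

4.5122


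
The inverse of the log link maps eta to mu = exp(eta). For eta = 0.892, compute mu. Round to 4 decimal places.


Apply the inverse link:
mu = e^0.892 = 2.4400.

2.4400


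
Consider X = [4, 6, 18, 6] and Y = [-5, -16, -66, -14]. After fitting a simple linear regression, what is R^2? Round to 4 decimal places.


After computing the OLS fit (b0=11.3415, b1=-4.3049):
SSres = 3.3171, SStot = 2282.7500.
R^2 = 1 - 3.3171/2282.7500 = 0.9985.

0.9985


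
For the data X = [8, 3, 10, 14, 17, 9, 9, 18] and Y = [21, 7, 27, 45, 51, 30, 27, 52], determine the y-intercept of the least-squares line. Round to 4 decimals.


Compute b1 = 3.0966 from the OLS formula.
With xbar = 11.0000 and ybar = 32.5000, the intercept is:
b0 = 32.5000 - 3.0966 * 11.0000 = -1.5625.

-1.5625


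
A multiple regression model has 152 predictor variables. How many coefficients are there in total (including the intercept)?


Total coefficients = number of predictors + 1 (for the intercept).
= 152 + 1 = 153.

153


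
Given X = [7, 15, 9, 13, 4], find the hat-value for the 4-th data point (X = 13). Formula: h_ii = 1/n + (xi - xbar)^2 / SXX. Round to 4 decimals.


Compute xbar = 9.6000 with n = 5 observations.
SXX = 79.2000.
Leverage = 1/5 + (13 - 9.6000)^2/79.2000 = 0.3460.

0.3460


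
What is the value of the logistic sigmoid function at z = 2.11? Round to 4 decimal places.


Compute exp(-2.1100) = 0.1212.
Sigmoid = 1 / (1 + 0.1212) = 1 / 1.1212 = 0.8919.

0.8919


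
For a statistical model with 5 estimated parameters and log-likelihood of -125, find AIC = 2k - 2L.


AIC = 2*5 - 2*(-125).
= 10 + 250 = 260.

260


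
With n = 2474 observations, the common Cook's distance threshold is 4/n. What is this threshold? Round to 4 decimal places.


Cook's distance cutoff = 4/n = 4/2474.
= 0.0016.

0.0016


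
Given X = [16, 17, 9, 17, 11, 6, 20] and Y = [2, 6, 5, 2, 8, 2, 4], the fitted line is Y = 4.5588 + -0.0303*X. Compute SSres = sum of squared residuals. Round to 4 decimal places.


For each point, residual = actual - predicted.
Residuals: [-2.0740, 1.9563, 0.7139, -2.0437, 3.7745, -2.3770, 0.0472].
Sum of squared residuals = 32.7142.

32.7142


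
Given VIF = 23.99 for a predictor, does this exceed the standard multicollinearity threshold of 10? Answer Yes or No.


The threshold is 10.
VIF = 23.99 is >= 10.
Multicollinearity indication: Yes.

Yes


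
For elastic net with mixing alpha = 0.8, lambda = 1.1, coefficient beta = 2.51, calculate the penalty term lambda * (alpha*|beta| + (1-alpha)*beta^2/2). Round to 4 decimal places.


L1 component = 0.8 * |2.51| = 2.0080.
L2 component = 0.2 * 2.51^2 / 2 = 0.6300.
Penalty = 1.1 * (2.0080 + 0.6300) = 1.1 * 2.6380 = 2.9018.

2.9018


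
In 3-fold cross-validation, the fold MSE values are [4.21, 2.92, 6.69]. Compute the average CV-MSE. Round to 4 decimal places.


Add all fold MSEs: 13.8200.
Divide by k = 3: 13.8200/3 = 4.6067.

4.6067


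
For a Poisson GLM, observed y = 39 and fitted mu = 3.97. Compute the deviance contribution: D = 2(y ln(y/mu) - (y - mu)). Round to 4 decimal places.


Compute y*ln(y/mu) = 39*ln(39/3.97) = 39*2.284796 = 89.107044.
y - mu = 35.03.
D = 2*(89.107044 - (35.03)) = 108.154088, which rounds to 108.1541.

108.1541


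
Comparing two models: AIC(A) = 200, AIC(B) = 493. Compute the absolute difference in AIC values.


Compute |200 - 493| = 293.
Model A has the smaller AIC.

293


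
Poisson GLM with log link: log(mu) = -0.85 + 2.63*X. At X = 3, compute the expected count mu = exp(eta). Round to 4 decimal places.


eta = -0.85 + 2.63 * 3 = 7.0400.
mu = exp(7.0400) = 1141.3876.

1141.3876


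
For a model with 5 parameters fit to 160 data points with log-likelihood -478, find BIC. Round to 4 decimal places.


Compute k*ln(n) = 5*ln(160) = 5*5.075174 = 25.375870.
Then -2*loglik = 956.
BIC = 25.375870 + 956 = 981.375870, which rounds to 981.3759.

981.3759


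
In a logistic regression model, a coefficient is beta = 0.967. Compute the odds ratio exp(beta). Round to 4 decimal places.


Odds ratio = exp(beta) = exp(0.967).
= 2.6300.

2.6300


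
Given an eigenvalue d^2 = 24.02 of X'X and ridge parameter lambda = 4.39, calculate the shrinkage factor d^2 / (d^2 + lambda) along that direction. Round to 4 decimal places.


d^2 + lambda = 24.02 + 4.39 = 28.4100.
Shrinkage factor = 24.02/28.4100 = 0.8455.

0.8455


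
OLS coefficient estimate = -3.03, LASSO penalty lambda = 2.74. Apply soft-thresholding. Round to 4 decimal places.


Absolute value: |-3.03| = 3.03.
Compare to lambda = 2.74.
Since |beta| > lambda, coefficient = sign(beta)*(|beta| - lambda) = -0.2900.

-0.2900


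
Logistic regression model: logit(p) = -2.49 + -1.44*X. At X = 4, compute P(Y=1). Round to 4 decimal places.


z = -2.49 + -1.44 * 4 = -8.2500.
Sigmoid: P = 1 / (1 + exp(8.2500)) = 0.0003.

0.0003


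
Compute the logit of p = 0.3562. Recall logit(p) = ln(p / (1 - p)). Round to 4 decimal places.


The odds are p/(1-p) = 0.3562 / 0.6438 = 0.5533.
logit(p) = ln(0.5533) = -0.5919.

-0.5919


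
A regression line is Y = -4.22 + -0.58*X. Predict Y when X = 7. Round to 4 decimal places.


Substitute X = 7 into the equation:
Y = -4.22 + -0.58 * 7 = -4.22 + -4.0600 = -8.2800.

-8.2800


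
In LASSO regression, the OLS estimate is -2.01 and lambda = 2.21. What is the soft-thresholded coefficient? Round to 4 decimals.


Absolute value: |-2.01| = 2.01.
Compare to lambda = 2.21.
Since |beta| <= lambda, the coefficient is set to 0.

0.0000


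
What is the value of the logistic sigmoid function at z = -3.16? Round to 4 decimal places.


exp(3.1600) = 23.5706.
1 + exp(-z) = 24.5706.
sigmoid = 1/24.5706 = 0.0407.

0.0407


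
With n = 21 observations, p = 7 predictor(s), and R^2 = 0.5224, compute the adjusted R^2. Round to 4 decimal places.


Using the formula:
(1 - 0.5224) = 0.4776.
Multiply by 20/13: 0.4776 * 20 = 9.5520, then 9.5520 / 13 = 0.7348.
Adj R^2 = 1 - 0.7348 = 0.2652.

0.2652


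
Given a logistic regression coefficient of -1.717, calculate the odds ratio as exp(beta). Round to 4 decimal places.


exp(-1.717) = 0.1796.
So the odds ratio is 0.1796.

0.1796


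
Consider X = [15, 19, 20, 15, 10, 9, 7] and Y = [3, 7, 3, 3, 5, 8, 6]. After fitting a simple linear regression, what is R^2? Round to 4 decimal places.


Fit the OLS line: b0 = 7.5047, b1 = -0.1846.
SSres = 20.8324.
SStot = 26.0000.
R^2 = 1 - 20.8324/26.0000 = 0.1988.

0.1988


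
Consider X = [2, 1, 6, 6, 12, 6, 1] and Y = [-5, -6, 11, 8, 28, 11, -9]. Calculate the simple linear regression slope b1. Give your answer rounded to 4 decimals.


The sample means are xbar = 4.8571 and ybar = 5.4286.
Compute S_xx = 92.8571 and S_xy = 306.4286.
Slope b1 = S_xy / S_xx = 306.4286 / 92.8571 = 3.3000.

3.3000


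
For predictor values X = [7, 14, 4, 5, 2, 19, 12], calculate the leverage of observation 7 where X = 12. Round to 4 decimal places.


Mean of X: xbar = 9.0000.
SXX = 228.0000.
For X = 12: h = 1/7 + (12 - 9.0000)^2/228.0000 = 0.1823.

0.1823


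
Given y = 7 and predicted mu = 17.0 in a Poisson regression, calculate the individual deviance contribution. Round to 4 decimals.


Compute y*ln(y/mu) = 7*ln(7/17.0) = 7*-0.887303 = -6.211121.
y - mu = -10.0.
D = 2*(-6.211121 - (-10.0)) = 7.577758, which rounds to 7.5778.

7.5778


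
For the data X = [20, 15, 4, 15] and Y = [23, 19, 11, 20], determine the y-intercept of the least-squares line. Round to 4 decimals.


First find the slope: b1 = 0.7555.
Means: xbar = 13.5000, ybar = 18.2500.
b0 = ybar - b1 * xbar = 18.2500 - 0.7555 * 13.5000 = 8.0511.

8.0511


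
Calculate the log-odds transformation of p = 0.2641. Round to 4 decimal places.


1 - p = 0.7359.
p/(1-p) = 0.3589.
logit = ln(0.3589) = -1.0248.

-1.0248


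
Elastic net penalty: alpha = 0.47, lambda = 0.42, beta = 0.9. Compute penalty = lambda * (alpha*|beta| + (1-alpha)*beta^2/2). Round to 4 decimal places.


L1 component = 0.47 * |0.9| = 0.4230.
L2 component = 0.53 * 0.9^2 / 2 = 0.2147.
Penalty = 0.42 * (0.4230 + 0.2147) = 0.42 * 0.6377 = 0.2678.

0.2678


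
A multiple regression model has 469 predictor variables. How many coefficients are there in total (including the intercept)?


Each predictor gets one coefficient, plus one intercept.
Total parameters = 469 + 1 = 470.

470


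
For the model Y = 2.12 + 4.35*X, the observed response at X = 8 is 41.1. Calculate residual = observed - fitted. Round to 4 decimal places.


Predicted = 2.12 + 4.35 * 8 = 36.9200.
Residual = 41.1 - 36.9200 = 4.1800.

4.1800


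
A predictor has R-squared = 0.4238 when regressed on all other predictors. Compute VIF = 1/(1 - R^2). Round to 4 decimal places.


VIF = 1 / (1 - 0.4238).
= 1 / 0.5762 = 1.7355.

1.7355


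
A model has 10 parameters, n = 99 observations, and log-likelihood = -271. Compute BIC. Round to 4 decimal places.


ln(99) = 4.595120.
k * ln(n) = 10 * 4.595120 = 45.951200.
-2L = 542.
BIC = 45.951200 + 542 = 587.951200, which rounds to 587.9512.

587.9512


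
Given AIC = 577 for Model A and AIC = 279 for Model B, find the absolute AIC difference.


Compute |577 - 279| = 298.
Model B has the smaller AIC.

298


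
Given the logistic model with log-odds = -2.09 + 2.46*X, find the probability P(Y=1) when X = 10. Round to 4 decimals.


Linear predictor: z = -2.09 + 2.46 * 10 = 22.5100.
P = 1/(1 + exp(-22.5100)) = 1/(1 + 0.0000) = 1.0000.

1.0000


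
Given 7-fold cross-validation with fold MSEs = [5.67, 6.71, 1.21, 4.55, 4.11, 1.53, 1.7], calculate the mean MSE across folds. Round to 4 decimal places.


Total MSE across folds = 25.4800.
CV-MSE = 25.4800/7 = 3.6400.

3.6400


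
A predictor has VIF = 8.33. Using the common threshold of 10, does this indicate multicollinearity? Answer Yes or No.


Compare VIF = 8.33 to the threshold of 10.
8.33 < 10, so the answer is No.

No


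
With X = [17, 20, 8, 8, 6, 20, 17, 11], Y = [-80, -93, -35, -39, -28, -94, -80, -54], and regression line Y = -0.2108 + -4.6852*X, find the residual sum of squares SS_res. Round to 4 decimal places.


Predicted values from Y = -0.2108 + -4.6852*X.
Residuals: [-0.1408, 0.9148, 2.6924, -1.3076, 0.3220, -0.0852, -0.1408, -2.2520].
SSres = 15.0178.

15.0178


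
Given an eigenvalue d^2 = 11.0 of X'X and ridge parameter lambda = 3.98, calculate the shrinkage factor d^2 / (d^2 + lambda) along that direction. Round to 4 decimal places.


Denominator = d^2 + lambda = 11.0 + 3.98 = 14.9800.
Shrinkage = 11.0 / 14.9800 = 0.7343.

0.7343


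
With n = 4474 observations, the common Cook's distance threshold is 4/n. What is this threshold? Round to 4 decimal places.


The threshold is 4/n.
4/4474 = 0.0009.

0.0009


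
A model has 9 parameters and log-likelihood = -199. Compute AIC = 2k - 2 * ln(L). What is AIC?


AIC = 2k - 2*loglik = 2(9) - 2(-199).
= 18 + 398 = 416.

416


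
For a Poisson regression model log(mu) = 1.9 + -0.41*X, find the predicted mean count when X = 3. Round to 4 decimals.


eta = 1.9 + -0.41 * 3 = 0.6700.
mu = exp(0.6700) = 1.9542.

1.9542


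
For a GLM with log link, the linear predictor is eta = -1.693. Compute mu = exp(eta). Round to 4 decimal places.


The inverse log link gives:
mu = exp(-1.693) = 0.1840.

0.1840


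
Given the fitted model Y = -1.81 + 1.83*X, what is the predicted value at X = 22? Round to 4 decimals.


Predicted value:
Y = -1.81 + (1.83)(22) = -1.81 + 40.2600 = 38.4500.

38.4500


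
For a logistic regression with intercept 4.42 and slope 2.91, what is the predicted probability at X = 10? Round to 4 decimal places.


z = 4.42 + 2.91 * 10 = 33.5200.
Sigmoid: P = 1 / (1 + exp(-33.5200)) = 1.0000.

1.0000


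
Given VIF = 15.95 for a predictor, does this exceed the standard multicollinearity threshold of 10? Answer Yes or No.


The threshold is 10.
VIF = 15.95 is >= 10.
Multicollinearity indication: Yes.

Yes


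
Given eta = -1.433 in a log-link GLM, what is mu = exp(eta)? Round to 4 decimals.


The inverse log link gives:
mu = exp(-1.433) = 0.2386.

0.2386


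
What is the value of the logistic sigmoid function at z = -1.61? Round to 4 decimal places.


exp(1.6100) = 5.0028.
1 + exp(-z) = 6.0028.
sigmoid = 1/6.0028 = 0.1666.

0.1666


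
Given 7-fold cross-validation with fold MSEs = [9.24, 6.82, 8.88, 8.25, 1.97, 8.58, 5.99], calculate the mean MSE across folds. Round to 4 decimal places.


Total MSE across folds = 49.7300.
CV-MSE = 49.7300/7 = 7.1043.

7.1043


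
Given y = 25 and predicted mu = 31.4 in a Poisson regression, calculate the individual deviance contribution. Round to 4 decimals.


y/mu = 25/31.4 = 0.796178 (approx.), and ln(25/31.4) = -0.227932.
y * ln(y/mu) = 25 * -0.227932 = -5.698300.
y - mu = -6.4.
D = 2 * (-5.698300 - -6.4) = 1.403400, which rounds to 1.4034.

1.4034


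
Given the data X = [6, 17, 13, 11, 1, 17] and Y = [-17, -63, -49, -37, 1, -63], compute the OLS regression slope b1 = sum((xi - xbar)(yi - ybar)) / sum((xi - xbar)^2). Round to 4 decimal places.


Calculate xbar = 10.8333, ybar = -38.0000.
S_xx = 200.8333, S_xy = -817.0000.
Using b1 = S_xy / S_xx = -817.0000 / 200.8333, we get b1 = -4.0680.

-4.0680


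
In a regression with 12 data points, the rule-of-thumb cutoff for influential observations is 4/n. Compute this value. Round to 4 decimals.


The threshold is 4/n.
4/12 = 0.3333.

0.3333


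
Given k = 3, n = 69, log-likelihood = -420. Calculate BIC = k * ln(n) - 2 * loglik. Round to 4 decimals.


Compute k*ln(n) = 3*ln(69) = 3*4.234107 = 12.702321.
Then -2*loglik = 840.
BIC = 12.702321 + 840 = 852.702321, which rounds to 852.7023.

852.7023


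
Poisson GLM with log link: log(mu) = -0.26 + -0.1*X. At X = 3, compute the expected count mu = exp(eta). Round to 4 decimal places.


Linear predictor: eta = -0.26 + (-0.1)(3) = -0.5600.
Expected count: mu = exp(-0.5600) = 0.5712.

0.5712


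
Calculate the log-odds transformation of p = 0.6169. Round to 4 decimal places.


1 - p = 0.3831.
p/(1-p) = 1.6103.
logit = ln(1.6103) = 0.4764.

0.4764


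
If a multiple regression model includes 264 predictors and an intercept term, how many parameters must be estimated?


Including the intercept, the model has 264 predictor coefficients + 1 intercept.
Total = 265.

265


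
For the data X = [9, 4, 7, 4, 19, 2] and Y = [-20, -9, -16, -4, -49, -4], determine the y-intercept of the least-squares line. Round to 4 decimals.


First find the slope: b1 = -2.7335.
Means: xbar = 7.5000, ybar = -17.0000.
b0 = ybar - b1 * xbar = -17.0000 - -2.7335 * 7.5000 = 3.5013.

3.5013


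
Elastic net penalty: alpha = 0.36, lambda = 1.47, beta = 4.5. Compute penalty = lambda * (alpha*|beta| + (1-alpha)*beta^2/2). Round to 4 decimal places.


L1 component = 0.36 * |4.5| = 1.6200.
L2 component = 0.64 * 4.5^2 / 2 = 6.4800.
Penalty = 1.47 * (1.6200 + 6.4800) = 1.47 * 8.1000 = 11.9070.

11.9070


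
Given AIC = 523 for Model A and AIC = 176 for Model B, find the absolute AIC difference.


Absolute difference = |523 - 176| = 347.
The model with lower AIC (B) is preferred.

347


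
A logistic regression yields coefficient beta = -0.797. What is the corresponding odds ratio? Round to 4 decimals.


The odds ratio is computed as:
OR = e^(-0.797) = 0.4507.

0.4507


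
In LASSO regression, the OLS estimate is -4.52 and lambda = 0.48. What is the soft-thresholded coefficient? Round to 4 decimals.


Check: |-4.52| = 4.52 vs lambda = 0.48.
Since |beta| > lambda, coefficient = sign(beta)*(|beta| - lambda) = -4.0400.
Soft-thresholded coefficient = -4.0400.

-4.0400


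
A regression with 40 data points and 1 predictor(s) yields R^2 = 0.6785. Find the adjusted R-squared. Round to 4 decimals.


Adjusted R^2 = 1 - (1 - R^2) * (n-1)/(n-p-1).
(1 - R^2) = 0.3215.
(n-1)/(n-p-1) = 39/38.
(1 - R^2) * (n-1) = 0.3215 * 39 = 12.5385.
Divide by (n-p-1): 12.5385 / 38 = 0.3300.
Adj R^2 = 1 - 0.3300 = 0.6700.

0.6700


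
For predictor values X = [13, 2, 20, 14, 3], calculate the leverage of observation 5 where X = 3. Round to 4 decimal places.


n = 5, xbar = 10.4000.
SXX = sum((xi - xbar)^2) = 237.2000.
h = 1/5 + (3 - 10.4000)^2 / 237.2000 = 0.4309.

0.4309


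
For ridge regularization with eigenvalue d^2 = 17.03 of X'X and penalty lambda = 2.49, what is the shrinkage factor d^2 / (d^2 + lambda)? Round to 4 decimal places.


Denominator = d^2 + lambda = 17.03 + 2.49 = 19.5200.
Shrinkage = 17.03 / 19.5200 = 0.8724.

0.8724


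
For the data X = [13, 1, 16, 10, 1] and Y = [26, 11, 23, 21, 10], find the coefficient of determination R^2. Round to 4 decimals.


Fit the OLS line: b0 = 10.0000, b1 = 1.0000.
SSres = 20.0000.
SStot = 210.8000.
R^2 = 1 - 20.0000/210.8000 = 0.9051.

0.9051


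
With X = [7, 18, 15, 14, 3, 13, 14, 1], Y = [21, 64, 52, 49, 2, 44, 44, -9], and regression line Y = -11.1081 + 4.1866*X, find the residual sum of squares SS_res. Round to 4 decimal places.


Compute predicted values, then residuals = yi - yhat_i.
Residuals: [2.8019, -0.2507, 0.3091, 1.4957, 0.5483, 0.6823, -3.5043, -2.0785].
SSres = sum(residual^2) = 27.6126.

27.6126


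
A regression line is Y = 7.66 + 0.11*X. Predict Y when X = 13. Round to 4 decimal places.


Plug X = 13 into Y = 7.66 + 0.11*X:
Y = 7.66 + 1.4300 = 9.0900.

9.0900


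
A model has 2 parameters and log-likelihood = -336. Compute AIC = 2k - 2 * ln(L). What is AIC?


Compute:
2k = 2*2 = 4.
-2*loglik = -2*(-336) = 672.
AIC = 4 + 672 = 676.

676


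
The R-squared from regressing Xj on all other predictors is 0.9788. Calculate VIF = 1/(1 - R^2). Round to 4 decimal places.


Using VIF = 1/(1 - R^2_j):
1 - 0.9788 = 0.0212.
VIF = 47.1698.

47.1698


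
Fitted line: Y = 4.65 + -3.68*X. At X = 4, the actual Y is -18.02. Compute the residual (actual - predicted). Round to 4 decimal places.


Predicted = 4.65 + -3.68 * 4 = -10.0700.
Residual = -18.02 - -10.0700 = -7.9500.

-7.9500


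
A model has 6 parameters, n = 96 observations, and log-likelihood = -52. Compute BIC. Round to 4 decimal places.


k * ln(n) = 6 * ln(96) = 6 * 4.564348 = 27.386088.
-2 * loglik = -2 * (-52) = 104.
BIC = 27.386088 + 104 = 131.386088, which rounds to 131.3861.

131.3861


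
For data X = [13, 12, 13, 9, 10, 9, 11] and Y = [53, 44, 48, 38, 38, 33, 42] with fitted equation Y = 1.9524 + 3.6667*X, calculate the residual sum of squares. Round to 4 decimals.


Predicted values from Y = 1.9524 + 3.6667*X.
Residuals: [3.3805, -1.9528, -1.6195, 3.0473, -0.6194, -1.9527, -0.2861].
SSres = 31.4286.

31.4286


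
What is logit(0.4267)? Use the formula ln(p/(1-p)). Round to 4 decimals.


1 - p = 0.5733.
p/(1-p) = 0.7443.
logit = ln(0.7443) = -0.2953.

-0.2953


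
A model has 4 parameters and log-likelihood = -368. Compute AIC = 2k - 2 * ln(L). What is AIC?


Compute:
2k = 2*4 = 8.
-2*loglik = -2*(-368) = 736.
AIC = 8 + 736 = 744.

744


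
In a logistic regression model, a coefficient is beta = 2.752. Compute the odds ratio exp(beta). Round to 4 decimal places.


The odds ratio is computed as:
OR = e^(2.752) = 15.6739.

15.6739


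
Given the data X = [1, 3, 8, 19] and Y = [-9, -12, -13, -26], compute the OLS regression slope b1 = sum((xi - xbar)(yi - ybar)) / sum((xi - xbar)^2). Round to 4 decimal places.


First compute the means: xbar = 7.7500, ybar = -15.0000.
Then S_xx = sum((xi - xbar)^2) = 194.7500.
S_xy = sum((xi - xbar)(yi - ybar)) = -178.0000.
b1 = S_xy / S_xx = -178.0000 / 194.7500 = -0.9140.

-0.9140


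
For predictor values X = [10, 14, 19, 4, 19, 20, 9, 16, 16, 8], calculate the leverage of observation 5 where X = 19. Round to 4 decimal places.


Compute xbar = 13.5000 with n = 10 observations.
SXX = 268.5000.
Leverage = 1/10 + (19 - 13.5000)^2/268.5000 = 0.2127.

0.2127


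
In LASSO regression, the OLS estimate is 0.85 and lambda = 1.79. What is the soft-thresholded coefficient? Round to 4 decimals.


Absolute value: |0.85| = 0.85.
Compare to lambda = 1.79.
Since |beta| <= lambda, the coefficient is set to 0.

0.0000


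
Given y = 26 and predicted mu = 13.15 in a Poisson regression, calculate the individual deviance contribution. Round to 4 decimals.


y/mu = 26/13.15 = 1.977186 (approx.), and ln(26/13.15) = 0.681675.
y * ln(y/mu) = 26 * 0.681675 = 17.723550.
y - mu = 12.85.
D = 2 * (17.723550 - 12.85) = 9.747100, which rounds to 9.7471.

9.7471


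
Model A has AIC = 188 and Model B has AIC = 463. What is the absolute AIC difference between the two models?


Compute |188 - 463| = 275.
Model A has the smaller AIC.

275


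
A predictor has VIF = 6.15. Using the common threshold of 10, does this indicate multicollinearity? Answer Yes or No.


The threshold is 10.
VIF = 6.15 is < 10.
Multicollinearity indication: No.

No


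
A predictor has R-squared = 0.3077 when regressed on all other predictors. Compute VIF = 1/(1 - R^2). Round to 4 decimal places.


VIF = 1 / (1 - 0.3077).
= 1 / 0.6923 = 1.4445.

1.4445


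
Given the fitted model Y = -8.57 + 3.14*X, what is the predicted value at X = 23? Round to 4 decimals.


Plug X = 23 into Y = -8.57 + 3.14*X:
Y = -8.57 + 72.2200 = 63.6500.

63.6500


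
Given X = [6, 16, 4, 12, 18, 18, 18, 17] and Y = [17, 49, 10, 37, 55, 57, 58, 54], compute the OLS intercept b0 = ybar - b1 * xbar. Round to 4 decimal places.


Compute b1 = 3.3193 from the OLS formula.
With xbar = 13.6250 and ybar = 42.1250, the intercept is:
b0 = 42.1250 - 3.3193 * 13.6250 = -3.0998.

-3.0998


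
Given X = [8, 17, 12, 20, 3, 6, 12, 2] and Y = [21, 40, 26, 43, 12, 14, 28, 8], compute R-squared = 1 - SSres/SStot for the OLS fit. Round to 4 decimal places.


Fit the OLS line: b0 = 4.2759, b1 = 1.9724.
SSres = 17.7793.
SStot = 1146.0000.
R^2 = 1 - 17.7793/1146.0000 = 0.9845.

0.9845


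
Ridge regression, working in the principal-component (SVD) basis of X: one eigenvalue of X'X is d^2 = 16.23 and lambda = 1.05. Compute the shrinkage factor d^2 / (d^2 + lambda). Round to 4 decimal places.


Compute the denominator: 16.23 + 1.05 = 17.2800.
Shrinkage factor = 16.23 / 17.2800 = 0.9392.

0.9392


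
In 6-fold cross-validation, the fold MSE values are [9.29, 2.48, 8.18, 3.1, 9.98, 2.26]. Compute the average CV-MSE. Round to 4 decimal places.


Total MSE across folds = 35.2900.
CV-MSE = 35.2900/6 = 5.8817.

5.8817


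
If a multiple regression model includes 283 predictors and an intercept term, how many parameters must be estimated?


Total coefficients = number of predictors + 1 (for the intercept).
= 283 + 1 = 284.

284


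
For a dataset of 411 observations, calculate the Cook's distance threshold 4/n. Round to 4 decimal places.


The threshold is 4/n.
4/411 = 0.0097.

0.0097


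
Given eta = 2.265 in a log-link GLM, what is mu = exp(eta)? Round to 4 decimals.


The inverse log link gives:
mu = exp(2.265) = 9.6311.

9.6311


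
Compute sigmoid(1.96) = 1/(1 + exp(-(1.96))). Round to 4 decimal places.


Compute exp(-1.9600) = 0.1409.
Sigmoid = 1 / (1 + 0.1409) = 1 / 1.1409 = 0.8765.

0.8765


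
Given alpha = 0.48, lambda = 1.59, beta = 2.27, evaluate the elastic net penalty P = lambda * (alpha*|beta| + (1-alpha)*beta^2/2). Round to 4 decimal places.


L1 component = 0.48 * |2.27| = 1.0896.
L2 component = 0.52 * 2.27^2 / 2 = 1.3398.
Penalty = 1.59 * (1.0896 + 1.3398) = 1.59 * 2.4294 = 3.8627.

3.8627
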